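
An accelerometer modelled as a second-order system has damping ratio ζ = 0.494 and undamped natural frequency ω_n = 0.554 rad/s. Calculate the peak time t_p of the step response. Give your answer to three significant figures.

The damped frequency is ω_d = ω_n√(1−ζ²) = 0.554·√(1−0.244) = 0.482 rad/s.
Peak time t_p = π/ω_d = π/0.482 = 6.52 s.

t_p ≈ 6.52 s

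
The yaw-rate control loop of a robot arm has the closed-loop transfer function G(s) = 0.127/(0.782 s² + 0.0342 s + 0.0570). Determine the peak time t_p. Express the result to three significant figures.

Dividing through by 0.782: denominator becomes s² + 0.04373 s + 0.07289.
So ω_n = √0.07289 = 0.270 rad/s and ζ = 0.04373/(2·0.270) = 0.0810.
ω_d = 0.270·√(1 − 0.0810²) = 0.269 rad/s. t_p = π/ω_d = 11.7 s.

t_p ≈ 11.7 s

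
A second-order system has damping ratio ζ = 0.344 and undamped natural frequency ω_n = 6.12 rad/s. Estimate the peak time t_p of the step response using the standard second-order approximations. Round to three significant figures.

The damped frequency is ω_d = ω_n√(1−ζ²) = 6.12·√(1−0.118) = 5.75 rad/s.
Peak time t_p = π/ω_d = π/5.75 = 0.547 s.

t_p ≈ 0.547 s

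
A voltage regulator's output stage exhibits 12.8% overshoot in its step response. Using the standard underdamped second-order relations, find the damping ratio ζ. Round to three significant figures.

ζ ≈ 0.548

Inverting the overshoot relation: ζ = |ln 0.128|/√(π² + ln²0.128) = 0.548.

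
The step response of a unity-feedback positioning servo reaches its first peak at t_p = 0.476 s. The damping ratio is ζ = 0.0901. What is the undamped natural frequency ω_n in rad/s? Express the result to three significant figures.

ω_n ≈ 6.63 rad/s

Peak time t_p = π/ω_d, so ω_d = π/t_p = π/0.476 = 6.60 rad/s.
ω_n = ω_d/√(1−ζ²) = 6.60/√0.992 = 6.63 rad/s.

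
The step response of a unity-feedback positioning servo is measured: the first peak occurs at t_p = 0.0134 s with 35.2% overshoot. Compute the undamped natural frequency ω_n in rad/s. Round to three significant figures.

ω_n ≈ 247 rad/s

ζ from %OS: ζ = |ln 0.352|/√(π²+ln²0.352) = 0.315.
t_p = π/ω_d ⇒ ω_d = 234 rad/s; then ω_n = ω_d/√(1−ζ²) = 247 rad/s.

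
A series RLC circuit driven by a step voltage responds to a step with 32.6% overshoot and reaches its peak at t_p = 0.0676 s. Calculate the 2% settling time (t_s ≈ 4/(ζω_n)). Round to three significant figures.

The overshoot fixes ζ = −ln(OS)/√(π²+ln²(OS)) = 0.336.
t_p = π/ω_d ⇒ ω_d = 46.5 rad/s; then ω_n = ω_d/√(1−ζ²) = 49.3 rad/s.
t_s ≈ 4/(ζω_n) = 4/(0.336·49.3) = 0.241 s.

t_s ≈ 0.241 s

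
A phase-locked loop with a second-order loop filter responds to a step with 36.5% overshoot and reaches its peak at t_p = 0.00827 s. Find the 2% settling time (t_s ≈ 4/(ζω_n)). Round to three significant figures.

The overshoot fixes ζ = −ln(OS)/√(π²+ln²(OS)) = 0.305.
From t_p = π/ω_d, ω_d = π/0.00827 = 380 rad/s, so ω_n = ω_d/√(1−ζ²) = 399 rad/s.
t_s ≈ 4/(ζω_n) = 4/(0.305·399) = 0.0328 s.

t_s ≈ 0.0328 s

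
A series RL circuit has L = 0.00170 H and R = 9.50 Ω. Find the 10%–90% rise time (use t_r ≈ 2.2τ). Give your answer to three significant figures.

t_r ≈ 0.000394 s

τ = L/R = 0.00170/9.50 = 0.000179 s.
t_r ≈ 2.2τ = 0.000394 s.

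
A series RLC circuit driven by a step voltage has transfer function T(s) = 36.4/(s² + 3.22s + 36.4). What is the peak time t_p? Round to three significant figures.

t_p ≈ 0.540 s

ω_n = √36.4 = 6.03 rad/s; ζ = 3.22/(2·6.03) = 0.267.
ω_d = 6.03·√(1 − 0.267²) = 5.81 rad/s. Then t_p = π/ω_d = 0.540 s.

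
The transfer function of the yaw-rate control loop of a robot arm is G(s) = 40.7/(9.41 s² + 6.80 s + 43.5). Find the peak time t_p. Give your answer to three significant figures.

Dividing through by 9.41: denominator becomes s² + 0.7226 s + 4.623.
So ω_n = √4.623 = 2.15 rad/s and ζ = 0.7226/(2·2.15) = 0.168.
ω_d = ω_n√(1−ζ²) = 2.12 rad/s. t_p = π/ω_d = 1.48 s.

t_p ≈ 1.48 s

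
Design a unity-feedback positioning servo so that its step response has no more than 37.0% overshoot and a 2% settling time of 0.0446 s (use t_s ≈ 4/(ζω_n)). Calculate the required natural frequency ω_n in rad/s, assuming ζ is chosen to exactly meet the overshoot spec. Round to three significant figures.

ζ = −ln(OS)/√(π² + (ln OS)²). With OS = 0.370, ln OS = −0.9943 and ζ = 0.9943/3.295 = 0.302.
From t_s ≈ 4/(ζω_n): ω_n = 4/(ζ·t_s) = 4/(0.302·0.0446) = 297 rad/s.

ω_n ≈ 297 rad/s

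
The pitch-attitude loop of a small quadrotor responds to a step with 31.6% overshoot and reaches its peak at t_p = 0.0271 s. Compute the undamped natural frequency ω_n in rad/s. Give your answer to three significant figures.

The overshoot fixes ζ = −ln(OS)/√(π²+ln²(OS)) = 0.344.
From t_p = π/ω_d, ω_d = π/0.0271 = 116 rad/s, so ω_n = ω_d/√(1−ζ²) = 123 rad/s.

ω_n ≈ 123 rad/s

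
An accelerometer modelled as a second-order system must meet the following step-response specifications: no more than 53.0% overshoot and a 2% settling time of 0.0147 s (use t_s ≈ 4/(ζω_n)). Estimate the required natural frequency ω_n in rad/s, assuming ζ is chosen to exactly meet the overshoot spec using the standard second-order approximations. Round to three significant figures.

ζ = −ln(OS)/√(π² + (ln OS)²). With OS = 0.530, ln OS = −0.6349 and ζ = 0.6349/3.205 = 0.198.
Then ω_n = 4/(ζ t_s) = 4/(0.198 × 0.0147) = 1370 rad/s.

ω_n ≈ 1370 rad/s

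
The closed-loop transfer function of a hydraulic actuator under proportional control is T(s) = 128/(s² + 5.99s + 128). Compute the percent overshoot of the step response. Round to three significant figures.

ω_n = √128 = 11.3 rad/s; ζ = 5.99/(2·11.3) = 0.265.
%OS = 100 e^{−πζ/√(1−ζ²)} with ζ = 0.265 gives 42.2%.

%OS ≈ 42.2%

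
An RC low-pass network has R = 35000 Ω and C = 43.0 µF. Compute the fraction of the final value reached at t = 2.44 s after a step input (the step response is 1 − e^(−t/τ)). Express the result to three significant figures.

τ = RC = 35000 × 43.0 µF = 1.51 s.
y(t)/y_∞ = 1 − e^(−t/τ) = 1 − e^(−2.44/1.51) = 1 − e^(−1.62) = 0.802.

y/y_∞ ≈ 0.802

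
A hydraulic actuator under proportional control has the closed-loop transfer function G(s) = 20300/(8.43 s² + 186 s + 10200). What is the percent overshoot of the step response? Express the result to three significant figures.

Dividing through by 8.43: denominator becomes s² + 22.06 s + 1210.
So ω_n = √1210 = 34.8 rad/s and ζ = 22.06/(2·34.8) = 0.317.
%OS = 100·exp(−πζ/√(1−ζ²)) = 35.0%.

%OS ≈ 35.0%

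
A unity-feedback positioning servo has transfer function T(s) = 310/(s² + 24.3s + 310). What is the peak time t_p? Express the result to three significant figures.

ω_n = √310 = 17.6 rad/s; ζ = 24.3/(2·17.6) = 0.690.
The damped frequency ω_d = ω_n√(1−ζ²) = 12.7 rad/s. Then t_p = π/ω_d = 0.247 s.

t_p ≈ 0.247 s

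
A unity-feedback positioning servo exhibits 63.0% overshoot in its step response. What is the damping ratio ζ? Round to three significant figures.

ζ ≈ 0.146

Inverting the overshoot relation: ζ = |ln 0.630|/√(π² + ln²0.630) = 0.146.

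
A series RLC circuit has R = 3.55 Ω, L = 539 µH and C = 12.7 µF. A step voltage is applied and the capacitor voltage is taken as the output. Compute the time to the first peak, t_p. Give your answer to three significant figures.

t_p ≈ 0.000270 s

For a series RLC circuit (capacitor voltage as output), ω_n = 1/√(LC) = 1/√(539 µH · 12.7 µF) = 12100 rad/s.
ζ = (R/2)·√(C/L) = (3.55/2)·√(12.7 µF/539 µH) = 0.272.
The damped frequency ω_d = ω_n√(1−ζ²) = 11600 rad/s. t_p = π/ω_d = 0.000270 s.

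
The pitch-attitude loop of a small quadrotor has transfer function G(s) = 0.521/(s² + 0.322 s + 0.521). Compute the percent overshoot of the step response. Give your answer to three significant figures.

Comparing the denominator to s² + 2ζω_n s + ω_n²: ω_n = √0.521 = 0.722 rad/s, and 2ζω_n = 0.322 so ζ = 0.322/(2·0.722) = 0.223.
%OS = 100·exp(−πζ/√(1−ζ²)) = 48.7%.

%OS ≈ 48.7%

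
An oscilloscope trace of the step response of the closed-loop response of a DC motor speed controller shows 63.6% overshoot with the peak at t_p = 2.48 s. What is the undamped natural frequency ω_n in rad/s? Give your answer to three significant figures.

From the overshoot, ζ = −ln(OS)/√(π²+ln²(OS)) = 0.143.
t_p = π/ω_d ⇒ ω_d = 1.27 rad/s; then ω_n = ω_d/√(1−ζ²) = 1.28 rad/s.

ω_n ≈ 1.28 rad/s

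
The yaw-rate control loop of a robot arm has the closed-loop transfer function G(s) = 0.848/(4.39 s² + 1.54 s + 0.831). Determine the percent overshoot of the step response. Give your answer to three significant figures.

%OS ≈ 25.1%

Dividing through by 4.39: denominator becomes s² + 0.3508 s + 0.1893.
So ω_n = √0.1893 = 0.435 rad/s and ζ = 0.3508/(2·0.435) = 0.403.
%OS = 100·exp(−πζ/√(1−ζ²)) = 25.1%.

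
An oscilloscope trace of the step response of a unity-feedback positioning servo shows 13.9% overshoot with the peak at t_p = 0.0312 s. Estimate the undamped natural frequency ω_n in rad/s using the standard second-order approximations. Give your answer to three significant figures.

From the overshoot, ζ = −ln(OS)/√(π²+ln²(OS)) = 0.532.
t_p = π/ω_d ⇒ ω_d = 101 rad/s; then ω_n = ω_d/√(1−ζ²) = 119 rad/s.

ω_n ≈ 119 rad/s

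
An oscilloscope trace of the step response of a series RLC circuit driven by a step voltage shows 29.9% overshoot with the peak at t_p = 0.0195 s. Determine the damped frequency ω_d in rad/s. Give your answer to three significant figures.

ω_d ≈ 161 rad/s

t_p = π/ω_d, so ω_d = π/0.0195 = 161 rad/s.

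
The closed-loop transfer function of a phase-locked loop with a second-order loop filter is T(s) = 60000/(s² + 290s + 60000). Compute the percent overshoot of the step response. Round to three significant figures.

ω_n = √60000 = 245 rad/s; ζ = 290/(2·245) = 0.592.
Overshoot: exp(−π·0.592/√(1−0.592²)) = 0.0995, i.e. 9.95%.

%OS ≈ 9.95%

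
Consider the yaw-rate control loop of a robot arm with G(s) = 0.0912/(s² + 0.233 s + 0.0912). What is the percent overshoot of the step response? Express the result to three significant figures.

Comparing the denominator to s² + 2ζω_n s + ω_n²: ω_n = √0.0912 = 0.302 rad/s, and 2ζω_n = 0.233 so ζ = 0.233/(2·0.302) = 0.386.
%OS = 100 e^{−πζ/√(1−ζ²)} with ζ = 0.386 gives 26.9%.

%OS ≈ 26.9%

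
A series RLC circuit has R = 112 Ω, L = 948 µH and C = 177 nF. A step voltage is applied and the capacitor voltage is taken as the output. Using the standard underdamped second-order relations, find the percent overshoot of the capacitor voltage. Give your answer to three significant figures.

For a series RLC circuit (capacitor voltage as output), ω_n = 1/√(LC) = 1/√(948 µH · 177 nF) = 77200 rad/s.
ζ = (R/2)·√(C/L) = (112/2)·√(177 nF/948 µH) = 0.765.
Overshoot: exp(−π·0.765/√(1−0.765²)) = 0.0239, i.e. 2.39%.

%OS ≈ 2.39%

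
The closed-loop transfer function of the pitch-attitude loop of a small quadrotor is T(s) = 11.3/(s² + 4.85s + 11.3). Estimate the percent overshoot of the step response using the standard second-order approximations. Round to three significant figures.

ω_n = √11.3 = 3.36 rad/s; ζ = 4.85/(2·3.36) = 0.721.
Overshoot: exp(−π·0.721/√(1−0.721²)) = 0.0379, i.e. 3.79%.

%OS ≈ 3.79%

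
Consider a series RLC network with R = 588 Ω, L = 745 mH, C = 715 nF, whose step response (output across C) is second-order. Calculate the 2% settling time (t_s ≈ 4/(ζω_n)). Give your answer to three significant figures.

For a series RLC circuit (capacitor voltage as output), ω_n = 1/√(LC) = 1/√(745 mH · 715 nF) = 1370 rad/s.
ζ = (R/2)·√(C/L) = (588/2)·√(715 nF/745 mH) = 0.288.
t_s ≈ 4/(ζω_n) = 0.0101 s.

t_s ≈ 0.0101 s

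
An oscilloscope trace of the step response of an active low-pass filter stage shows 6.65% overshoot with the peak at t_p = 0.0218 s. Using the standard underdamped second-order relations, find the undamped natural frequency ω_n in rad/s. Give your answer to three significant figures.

The overshoot fixes ζ = −ln(OS)/√(π²+ln²(OS)) = 0.653.
From t_p = π/ω_d, ω_d = π/0.0218 = 144 rad/s, so ω_n = ω_d/√(1−ζ²) = 190 rad/s.

ω_n ≈ 190 rad/s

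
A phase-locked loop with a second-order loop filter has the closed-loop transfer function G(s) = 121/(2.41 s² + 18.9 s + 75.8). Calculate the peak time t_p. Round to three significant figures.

t_p ≈ 0.784 s

Dividing through by 2.41: denominator becomes s² + 7.842 s + 31.45.
So ω_n = √31.45 = 5.61 rad/s and ζ = 7.842/(2·5.61) = 0.699.
ω_d = ω_n√(1−ζ²) = 4.01 rad/s. t_p = π/ω_d = 0.784 s.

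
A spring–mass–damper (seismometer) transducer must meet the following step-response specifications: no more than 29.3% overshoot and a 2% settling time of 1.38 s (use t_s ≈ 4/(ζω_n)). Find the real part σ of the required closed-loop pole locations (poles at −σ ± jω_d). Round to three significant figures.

σ ≈ 2.90

The settling-time spec alone fixes σ = ζω_n = 4/t_s = 4/1.38 = 2.90.
(Overshoot then fixes ζ = 0.364 and hence ω_d = σ·√(1−ζ²)/ζ = 7.42 rad/s.)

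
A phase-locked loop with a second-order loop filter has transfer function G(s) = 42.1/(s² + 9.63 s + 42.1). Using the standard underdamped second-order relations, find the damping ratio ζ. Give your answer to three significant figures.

ζ ≈ 0.742

Comparing the denominator to s² + 2ζω_n s + ω_n²: ω_n = √42.1 = 6.49 rad/s, and 2ζω_n = 9.63 so ζ = 9.63/(2·6.49) = 0.742.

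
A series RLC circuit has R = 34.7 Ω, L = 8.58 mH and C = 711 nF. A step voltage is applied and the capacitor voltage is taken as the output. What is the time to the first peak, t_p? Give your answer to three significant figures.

For a series RLC circuit (capacitor voltage as output), ω_n = 1/√(LC) = 1/√(8.58 mH · 711 nF) = 12800 rad/s.
ζ = (R/2)·√(C/L) = (34.7/2)·√(711 nF/8.58 mH) = 0.158.
ω_d = 12800·√(1 − 0.158²) = 12600 rad/s. t_p = π/ω_d = 0.000248 s.

t_p ≈ 0.000248 s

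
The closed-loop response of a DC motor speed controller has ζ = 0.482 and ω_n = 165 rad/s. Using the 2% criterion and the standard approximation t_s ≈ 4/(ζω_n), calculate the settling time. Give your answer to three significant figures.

t_s ≈ 0.0503 s

t_s ≈ 4/(ζω_n) = 4/(0.482 × 165) = 0.0503 s.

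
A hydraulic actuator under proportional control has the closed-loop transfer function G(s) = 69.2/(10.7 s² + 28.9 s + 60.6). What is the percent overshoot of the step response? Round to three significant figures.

Dividing through by 10.7: denominator becomes s² + 2.701 s + 5.664.
So ω_n = √5.664 = 2.38 rad/s and ζ = 2.701/(2·2.38) = 0.567.
Overshoot: exp(−π·0.567/√(1−0.567²)) = 0.115, i.e. 11.5%.

%OS ≈ 11.5%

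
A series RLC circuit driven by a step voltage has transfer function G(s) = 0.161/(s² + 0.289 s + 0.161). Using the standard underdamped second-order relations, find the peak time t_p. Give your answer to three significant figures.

t_p ≈ 8.39 s

Comparing the denominator to s² + 2ζω_n s + ω_n²: ω_n = √0.161 = 0.401 rad/s, and 2ζω_n = 0.289 so ζ = 0.289/(2·0.401) = 0.360.
The damped frequency ω_d = ω_n√(1−ζ²) = 0.374 rad/s. Then t_p = π/ω_d = 8.39 s.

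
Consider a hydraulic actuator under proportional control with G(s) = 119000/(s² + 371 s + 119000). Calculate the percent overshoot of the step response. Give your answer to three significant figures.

Matching coefficients with s² + 2ζω_n s + ω_n² gives ω_n² = 119000 ⇒ ω_n = 345 rad/s, and ζ = 371/(2ω_n) = 0.538.
Overshoot: exp(−π·0.538/√(1−0.538²)) = 0.135, i.e. 13.5%.

%OS ≈ 13.5%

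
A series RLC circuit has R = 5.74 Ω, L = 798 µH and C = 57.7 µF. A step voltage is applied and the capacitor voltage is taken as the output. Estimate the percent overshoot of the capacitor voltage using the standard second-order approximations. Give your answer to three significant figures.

For a series RLC circuit (capacitor voltage as output), ω_n = 1/√(LC) = 1/√(798 µH · 57.7 µF) = 4660 rad/s.
ζ = (R/2)·√(C/L) = (5.74/2)·√(57.7 µF/798 µH) = 0.772.
%OS = 100·exp(−πζ/√(1−ζ²)) = 2.21%.

%OS ≈ 2.21%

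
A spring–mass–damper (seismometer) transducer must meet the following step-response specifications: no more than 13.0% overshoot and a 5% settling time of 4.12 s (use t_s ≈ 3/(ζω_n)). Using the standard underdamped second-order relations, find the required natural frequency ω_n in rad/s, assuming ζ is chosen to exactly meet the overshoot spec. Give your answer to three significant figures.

From %OS = 100·exp(−πζ/√(1−ζ²)), invert to get ζ = −ln(OS)/√(π² + ln²(OS)) with OS = 0.130.
−ln 0.130 = 2.040, so ζ = 2.040/√(π² + 4.163) = 0.545.
From t_s ≈ 3/(ζω_n): ω_n = 3/(ζ·t_s) = 3/(0.545·4.12) = 1.34 rad/s.

ω_n ≈ 1.34 rad/s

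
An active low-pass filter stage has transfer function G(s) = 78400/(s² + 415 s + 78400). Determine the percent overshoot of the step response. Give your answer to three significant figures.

%OS ≈ 3.12%

Comparing the denominator to s² + 2ζω_n s + ω_n²: ω_n = √78400 = 280 rad/s, and 2ζω_n = 415 so ζ = 415/(2·280) = 0.741.
Overshoot: exp(−π·0.741/√(1−0.741²)) = 0.0312, i.e. 3.12%.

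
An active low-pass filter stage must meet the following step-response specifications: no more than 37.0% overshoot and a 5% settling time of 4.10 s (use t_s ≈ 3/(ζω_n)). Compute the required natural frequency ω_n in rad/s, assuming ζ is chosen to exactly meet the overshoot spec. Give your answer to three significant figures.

Inverting the overshoot relation: ζ = |ln 0.370|/√(π² + ln²0.370) = 0.302.
Then ω_n = 3/(ζ t_s) = 3/(0.302 × 4.10) = 2.43 rad/s.

ω_n ≈ 2.43 rad/s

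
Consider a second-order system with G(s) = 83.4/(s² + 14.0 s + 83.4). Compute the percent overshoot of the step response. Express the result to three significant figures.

ω_n = √83.4 = 9.13 rad/s; ζ = 14.0/(2·9.13) = 0.767.
Overshoot: exp(−π·0.767/√(1−0.767²)) = 0.0235, i.e. 2.35%.

%OS ≈ 2.35%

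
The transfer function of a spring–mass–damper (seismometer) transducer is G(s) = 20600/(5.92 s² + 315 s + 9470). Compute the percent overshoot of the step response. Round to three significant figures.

Dividing through by 5.92: denominator becomes s² + 53.21 s + 1600.
So ω_n = √1600 = 40.0 rad/s and ζ = 53.21/(2·40.0) = 0.665.
%OS = 100·exp(−πζ/√(1−ζ²)) = 6.09%.

%OS ≈ 6.09%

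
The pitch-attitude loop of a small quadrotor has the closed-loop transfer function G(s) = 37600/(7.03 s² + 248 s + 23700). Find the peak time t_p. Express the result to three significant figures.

t_p ≈ 0.0568 s

Dividing through by 7.03: denominator becomes s² + 35.28 s + 3371.
So ω_n = √3371 = 58.1 rad/s and ζ = 35.28/(2·58.1) = 0.304.
The damped frequency ω_d = ω_n√(1−ζ²) = 55.3 rad/s. t_p = π/ω_d = 0.0568 s.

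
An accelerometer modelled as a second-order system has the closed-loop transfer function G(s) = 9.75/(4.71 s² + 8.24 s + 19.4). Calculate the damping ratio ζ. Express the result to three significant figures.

ζ ≈ 0.431

Dividing through by 4.71: denominator becomes s² + 1.749 s + 4.119.
So ω_n = √4.119 = 2.03 rad/s and ζ = 1.749/(2·2.03) = 0.431.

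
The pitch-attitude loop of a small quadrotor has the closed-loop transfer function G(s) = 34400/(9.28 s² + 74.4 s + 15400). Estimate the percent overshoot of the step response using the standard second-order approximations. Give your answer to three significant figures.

%OS ≈ 73.3%

Dividing through by 9.28: denominator becomes s² + 8.017 s + 1659.
So ω_n = √1659 = 40.7 rad/s and ζ = 8.017/(2·40.7) = 0.0984.
%OS = 100 e^{−πζ/√(1−ζ²)} with ζ = 0.0984 gives 73.3%.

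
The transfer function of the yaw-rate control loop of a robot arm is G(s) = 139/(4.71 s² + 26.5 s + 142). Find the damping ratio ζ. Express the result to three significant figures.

ζ ≈ 0.512

Dividing through by 4.71: denominator becomes s² + 5.626 s + 30.15.
So ω_n = √30.15 = 5.49 rad/s and ζ = 5.626/(2·5.49) = 0.512.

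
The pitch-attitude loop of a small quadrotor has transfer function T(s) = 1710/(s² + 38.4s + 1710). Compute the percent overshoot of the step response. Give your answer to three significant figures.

%OS ≈ 19.3%

Matching coefficients with s² + 2ζω_n s + ω_n² gives ω_n² = 1710 ⇒ ω_n = 41.4 rad/s, and ζ = 38.4/(2ω_n) = 0.464.
Overshoot: exp(−π·0.464/√(1−0.464²)) = 0.193, i.e. 19.3%.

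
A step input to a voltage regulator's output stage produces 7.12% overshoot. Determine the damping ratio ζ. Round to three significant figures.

From %OS = 100·exp(−πζ/√(1−ζ²)), invert to get ζ = −ln(OS)/√(π² + ln²(OS)) with OS = 0.0712.
−ln 0.0712 = 2.642, so ζ = 2.642/√(π² + 6.982) = 0.644.

ζ ≈ 0.644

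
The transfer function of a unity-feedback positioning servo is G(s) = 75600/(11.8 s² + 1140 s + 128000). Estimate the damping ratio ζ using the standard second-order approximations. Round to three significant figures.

ζ ≈ 0.464

Dividing through by 11.8: denominator becomes s² + 96.61 s + 10850.
So ω_n = √10850 = 104 rad/s and ζ = 96.61/(2·104) = 0.464.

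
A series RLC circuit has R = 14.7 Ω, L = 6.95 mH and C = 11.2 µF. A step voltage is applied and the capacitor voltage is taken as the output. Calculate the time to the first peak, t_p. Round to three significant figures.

For a series RLC circuit (capacitor voltage as output), ω_n = 1/√(LC) = 1/√(6.95 mH · 11.2 µF) = 3580 rad/s.
ζ = (R/2)·√(C/L) = (14.7/2)·√(11.2 µF/6.95 mH) = 0.295.
ω_d = 3580·√(1 − 0.295²) = 3420 rad/s. t_p = π/ω_d = 0.000917 s.

t_p ≈ 0.000917 s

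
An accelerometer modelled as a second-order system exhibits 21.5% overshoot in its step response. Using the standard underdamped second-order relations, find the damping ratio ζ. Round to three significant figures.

ζ ≈ 0.439

From %OS = 100·exp(−πζ/√(1−ζ²)), invert to get ζ = −ln(OS)/√(π² + ln²(OS)) with OS = 0.215.
−ln 0.215 = 1.537, so ζ = 1.537/√(π² + 2.363) = 0.439.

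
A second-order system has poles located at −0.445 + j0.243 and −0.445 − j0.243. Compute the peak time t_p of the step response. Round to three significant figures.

t_p ≈ 12.9 s

t_p = π/ω_d with ω_d = 0.243 (the imaginary part), so t_p = 12.9 s.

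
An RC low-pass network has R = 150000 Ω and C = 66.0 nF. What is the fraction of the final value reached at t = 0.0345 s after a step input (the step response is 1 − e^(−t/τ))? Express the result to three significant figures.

τ = RC = 150000 × 66.0 nF = 0.00990 s.
y(t)/y_∞ = 1 − e^(−t/τ) = 1 − e^(−0.0345/0.00990) = 1 − e^(−3.48) = 0.969.

y/y_∞ ≈ 0.969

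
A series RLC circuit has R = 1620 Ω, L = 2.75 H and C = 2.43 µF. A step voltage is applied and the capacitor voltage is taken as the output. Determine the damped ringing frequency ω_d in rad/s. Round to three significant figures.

For a series RLC circuit (capacitor voltage as output), ω_n = 1/√(LC) = 1/√(2.75 H · 2.43 µF) = 387 rad/s.
ζ = (R/2)·√(C/L) = (1620/2)·√(2.43 µF/2.75 H) = 0.761.
ω_d = ω_n√(1−ζ²) = 251 rad/s.

ω_d ≈ 251 rad/s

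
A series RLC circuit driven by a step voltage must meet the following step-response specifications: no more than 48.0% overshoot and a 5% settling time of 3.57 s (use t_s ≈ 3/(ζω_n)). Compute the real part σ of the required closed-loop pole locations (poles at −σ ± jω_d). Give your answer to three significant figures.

The settling-time spec alone fixes σ = ζω_n = 3/t_s = 3/3.57 = 0.840.
(Overshoot then fixes ζ = 0.228 and hence ω_d = σ·√(1−ζ²)/ζ = 3.60 rad/s.)

σ ≈ 0.840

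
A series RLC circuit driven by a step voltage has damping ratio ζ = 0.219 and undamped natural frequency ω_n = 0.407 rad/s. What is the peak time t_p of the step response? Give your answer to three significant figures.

The damped frequency is ω_d = ω_n√(1−ζ²) = 0.407·√(1−0.0480) = 0.397 rad/s.
Peak time t_p = π/ω_d = π/0.397 = 7.91 s.

t_p ≈ 7.91 s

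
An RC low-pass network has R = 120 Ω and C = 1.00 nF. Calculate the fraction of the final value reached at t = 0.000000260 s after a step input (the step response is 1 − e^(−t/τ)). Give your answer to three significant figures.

τ = RC = 120 × 1.00 nF = 0.000000120 s.
y(t)/y_∞ = 1 − e^(−t/τ) = 1 − e^(−0.000000260/0.000000120) = 1 − e^(−2.17) = 0.885.

y/y_∞ ≈ 0.885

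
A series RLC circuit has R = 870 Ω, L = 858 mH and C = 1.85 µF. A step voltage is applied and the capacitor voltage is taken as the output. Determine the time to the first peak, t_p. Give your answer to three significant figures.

t_p ≈ 0.00514 s

For a series RLC circuit (capacitor voltage as output), ω_n = 1/√(LC) = 1/√(858 mH · 1.85 µF) = 794 rad/s.
ζ = (R/2)·√(C/L) = (870/2)·√(1.85 µF/858 mH) = 0.639.
The damped frequency ω_d = ω_n√(1−ζ²) = 611 rad/s. t_p = π/ω_d = 0.00514 s.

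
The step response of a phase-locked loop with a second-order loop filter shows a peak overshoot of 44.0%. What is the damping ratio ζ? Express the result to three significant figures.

ζ ≈ 0.253

ζ = −ln(OS)/√(π² + (ln OS)²). With OS = 0.440, ln OS = −0.8210 and ζ = 0.8210/3.247 = 0.253.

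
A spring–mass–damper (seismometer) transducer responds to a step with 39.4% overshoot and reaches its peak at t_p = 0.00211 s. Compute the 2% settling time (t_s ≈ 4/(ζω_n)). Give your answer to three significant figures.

t_s ≈ 0.00906 s

ζ from %OS: ζ = |ln 0.394|/√(π²+ln²0.394) = 0.284.
t_p = π/ω_d ⇒ ω_d = 1490 rad/s; then ω_n = ω_d/√(1−ζ²) = 1550 rad/s.
t_s ≈ 4/(ζω_n) = 4/(0.284·1550) = 0.00906 s.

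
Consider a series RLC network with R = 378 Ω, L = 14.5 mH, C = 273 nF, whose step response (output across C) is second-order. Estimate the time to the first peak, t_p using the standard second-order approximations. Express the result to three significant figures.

t_p ≈ 0.000345 s

For a series RLC circuit (capacitor voltage as output), ω_n = 1/√(LC) = 1/√(14.5 mH · 273 nF) = 15900 rad/s.
ζ = (R/2)·√(C/L) = (378/2)·√(273 nF/14.5 mH) = 0.820.
ω_d = 15900·√(1 − 0.820²) = 9100 rad/s. t_p = π/ω_d = 0.000345 s.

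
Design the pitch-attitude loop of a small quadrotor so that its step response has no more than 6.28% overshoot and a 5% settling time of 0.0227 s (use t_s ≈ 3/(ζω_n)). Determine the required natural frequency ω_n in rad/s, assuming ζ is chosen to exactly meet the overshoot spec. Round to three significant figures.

ω_n ≈ 200 rad/s

Inverting the overshoot relation: ζ = |ln 0.0628|/√(π² + ln²0.0628) = 0.661.
From t_s ≈ 3/(ζω_n): ω_n = 3/(ζ·t_s) = 3/(0.661·0.0227) = 200 rad/s.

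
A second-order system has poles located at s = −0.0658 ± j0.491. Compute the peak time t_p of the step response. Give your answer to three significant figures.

t_p ≈ 6.40 s

t_p = π/ω_d with ω_d = 0.491 (the imaginary part), so t_p = 6.40 s.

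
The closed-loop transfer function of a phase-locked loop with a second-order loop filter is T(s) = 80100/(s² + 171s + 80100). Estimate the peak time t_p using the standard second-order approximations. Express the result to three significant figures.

ω_n = √80100 = 283 rad/s; ζ = 171/(2·283) = 0.302.
ω_d = ω_n√(1−ζ²) = 270 rad/s. Then t_p = π/ω_d = 0.0116 s.

t_p ≈ 0.0116 s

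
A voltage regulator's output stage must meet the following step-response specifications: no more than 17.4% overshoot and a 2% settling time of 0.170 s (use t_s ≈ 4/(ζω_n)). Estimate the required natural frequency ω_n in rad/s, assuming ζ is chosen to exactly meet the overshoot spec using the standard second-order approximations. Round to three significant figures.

ω_n ≈ 48.4 rad/s

Inverting the overshoot relation: ζ = |ln 0.174|/√(π² + ln²0.174) = 0.486.
Then ω_n = 4/(ζ t_s) = 4/(0.486 × 0.170) = 48.4 rad/s.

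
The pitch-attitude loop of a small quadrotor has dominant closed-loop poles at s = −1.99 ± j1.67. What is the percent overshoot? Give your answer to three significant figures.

%OS ≈ 2.37%

The poles are at −σ ± jω_d with σ = 1.99 and ω_d = 1.67, so ω_n = √(σ²+ω_d²) = 2.60 rad/s and ζ = σ/ω_n = 0.766.
Overshoot: exp(−π·0.766/√(1−0.766²)) = 0.0237, i.e. 2.37%.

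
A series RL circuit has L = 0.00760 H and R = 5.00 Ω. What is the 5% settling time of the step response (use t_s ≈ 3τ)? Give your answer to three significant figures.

τ = L/R = 0.00760/5.00 = 0.00152 s.
t_s ≈ 3τ = 0.00456 s.

t_s ≈ 0.00456 s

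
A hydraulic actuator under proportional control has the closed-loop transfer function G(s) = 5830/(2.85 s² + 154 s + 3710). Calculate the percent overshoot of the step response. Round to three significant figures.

Dividing through by 2.85: denominator becomes s² + 54.04 s + 1302.
So ω_n = √1302 = 36.1 rad/s and ζ = 54.04/(2·36.1) = 0.749.
%OS = 100·exp(−πζ/√(1−ζ²)) = 2.87%.

%OS ≈ 2.87%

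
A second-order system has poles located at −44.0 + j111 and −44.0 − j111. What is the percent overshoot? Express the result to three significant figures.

With σ = 44.0, ω_d = 111: ω_n = √(σ²+ω_d²) = 119 rad/s, ζ = σ/ω_n = 0.369.
%OS = 100 e^{−πζ/√(1−ζ²)} with ζ = 0.369 gives 28.8%.

%OS ≈ 28.8%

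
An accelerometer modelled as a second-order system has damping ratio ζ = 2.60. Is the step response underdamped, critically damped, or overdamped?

overdamped

Since ζ = 2.60 > 1, the system is overdamped.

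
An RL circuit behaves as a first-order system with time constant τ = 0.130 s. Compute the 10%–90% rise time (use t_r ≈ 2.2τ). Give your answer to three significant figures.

t_r ≈ 2.2τ = 0.286 s.

t_r ≈ 0.286 s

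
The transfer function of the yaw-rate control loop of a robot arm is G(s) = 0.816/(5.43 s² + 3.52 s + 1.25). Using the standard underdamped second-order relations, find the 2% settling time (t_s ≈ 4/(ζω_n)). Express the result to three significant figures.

Dividing through by 5.43: denominator becomes s² + 0.6483 s + 0.2302.
So ω_n = √0.2302 = 0.480 rad/s and ζ = 0.6483/(2·0.480) = 0.676.
t_s ≈ 4/(ζω_n) = 12.3 s.

t_s ≈ 12.3 s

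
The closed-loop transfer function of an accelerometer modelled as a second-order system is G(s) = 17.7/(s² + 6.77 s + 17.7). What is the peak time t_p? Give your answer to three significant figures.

t_p ≈ 1.26 s

ω_n = √17.7 = 4.21 rad/s; ζ = 6.77/(2·4.21) = 0.805.
ω_d = ω_n√(1−ζ²) = 2.50 rad/s. Then t_p = π/ω_d = 1.26 s.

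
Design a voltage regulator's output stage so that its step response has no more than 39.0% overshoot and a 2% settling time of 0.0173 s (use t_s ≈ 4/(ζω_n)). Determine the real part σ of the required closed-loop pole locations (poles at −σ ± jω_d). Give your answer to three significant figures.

σ ≈ 231

The settling-time spec alone fixes σ = ζω_n = 4/t_s = 4/0.0173 = 231.
(Overshoot then fixes ζ = 0.287 and hence ω_d = σ·√(1−ζ²)/ζ = 771 rad/s.)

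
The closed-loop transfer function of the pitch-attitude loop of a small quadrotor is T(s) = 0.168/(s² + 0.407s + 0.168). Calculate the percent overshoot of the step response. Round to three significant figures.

Matching coefficients with s² + 2ζω_n s + ω_n² gives ω_n² = 0.168 ⇒ ω_n = 0.410 rad/s, and ζ = 0.407/(2ω_n) = 0.496.
%OS = 100 e^{−πζ/√(1−ζ²)} with ζ = 0.496 gives 16.6%.

%OS ≈ 16.6%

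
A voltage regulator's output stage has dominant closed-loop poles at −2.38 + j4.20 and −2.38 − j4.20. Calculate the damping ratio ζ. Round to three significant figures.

With σ = 2.38, ω_d = 4.20: ω_n = √(σ²+ω_d²) = 4.83 rad/s, ζ = σ/ω_n = 0.493.

ζ ≈ 0.493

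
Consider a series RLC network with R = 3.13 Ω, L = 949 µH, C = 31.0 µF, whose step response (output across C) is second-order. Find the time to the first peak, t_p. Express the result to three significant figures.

For a series RLC circuit (capacitor voltage as output), ω_n = 1/√(LC) = 1/√(949 µH · 31.0 µF) = 5830 rad/s.
ζ = (R/2)·√(C/L) = (3.13/2)·√(31.0 µF/949 µH) = 0.283.
ω_d = 5830·√(1 − 0.283²) = 5590 rad/s. t_p = π/ω_d = 0.000562 s.

t_p ≈ 0.000562 s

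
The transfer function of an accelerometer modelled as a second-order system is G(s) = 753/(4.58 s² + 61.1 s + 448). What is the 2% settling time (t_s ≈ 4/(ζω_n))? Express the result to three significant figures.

t_s ≈ 0.600 s

Dividing through by 4.58: denominator becomes s² + 13.34 s + 97.82.
So ω_n = √97.82 = 9.89 rad/s and ζ = 13.34/(2·9.89) = 0.674.
t_s ≈ 4/(ζω_n) = 0.600 s.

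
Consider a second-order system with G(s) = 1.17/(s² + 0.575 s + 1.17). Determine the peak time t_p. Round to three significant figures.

ω_n = √1.17 = 1.08 rad/s; ζ = 0.575/(2·1.08) = 0.266.
The damped frequency ω_d = ω_n√(1−ζ²) = 1.04 rad/s. Then t_p = π/ω_d = 3.01 s.

t_p ≈ 3.01 s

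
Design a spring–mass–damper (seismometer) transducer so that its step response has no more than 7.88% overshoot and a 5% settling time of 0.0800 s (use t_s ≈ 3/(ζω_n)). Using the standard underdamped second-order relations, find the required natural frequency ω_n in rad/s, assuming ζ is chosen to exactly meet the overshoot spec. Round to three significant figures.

ω_n ≈ 59.6 rad/s

From %OS = 100·exp(−πζ/√(1−ζ²)), invert to get ζ = −ln(OS)/√(π² + ln²(OS)) with OS = 0.0788.
−ln 0.0788 = 2.541, so ζ = 2.541/√(π² + 6.456) = 0.629.
Then ω_n = 3/(ζ t_s) = 3/(0.629 × 0.0800) = 59.6 rad/s.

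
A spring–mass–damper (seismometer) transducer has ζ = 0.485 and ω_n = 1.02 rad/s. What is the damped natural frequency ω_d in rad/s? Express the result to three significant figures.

ω_d = ω_n√(1−ζ²) = 1.02·√0.765 = 0.892 rad/s.

ω_d ≈ 0.892 rad/s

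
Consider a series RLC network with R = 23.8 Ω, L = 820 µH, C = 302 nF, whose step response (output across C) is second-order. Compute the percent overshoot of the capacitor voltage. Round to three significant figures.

%OS ≈ 47.9%

For a series RLC circuit (capacitor voltage as output), ω_n = 1/√(LC) = 1/√(820 µH · 302 nF) = 63500 rad/s.
ζ = (R/2)·√(C/L) = (23.8/2)·√(302 nF/820 µH) = 0.228.
%OS = 100·exp(−πζ/√(1−ζ²)) = 47.9%.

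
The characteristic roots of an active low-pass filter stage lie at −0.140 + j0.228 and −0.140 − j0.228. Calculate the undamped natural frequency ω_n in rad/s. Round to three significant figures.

ω_n ≈ 0.268 rad/s

With σ = 0.140, ω_d = 0.228: ω_n = √(σ²+ω_d²) = 0.268 rad/s, ζ = σ/ω_n = 0.523.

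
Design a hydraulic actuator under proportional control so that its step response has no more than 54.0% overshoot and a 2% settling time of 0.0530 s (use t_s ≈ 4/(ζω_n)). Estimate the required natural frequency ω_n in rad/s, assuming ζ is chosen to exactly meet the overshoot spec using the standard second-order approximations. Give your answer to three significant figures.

ω_n ≈ 392 rad/s

Inverting the overshoot relation: ζ = |ln 0.540|/√(π² + ln²0.540) = 0.192.
From t_s ≈ 4/(ζω_n): ω_n = 4/(ζ·t_s) = 4/(0.192·0.0530) = 392 rad/s.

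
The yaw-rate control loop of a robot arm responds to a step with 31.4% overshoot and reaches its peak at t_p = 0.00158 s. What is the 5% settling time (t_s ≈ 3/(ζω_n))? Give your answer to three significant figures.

t_s ≈ 0.00409 s

From the overshoot, ζ = −ln(OS)/√(π²+ln²(OS)) = 0.346.
t_p = π/ω_d ⇒ ω_d = 1990 rad/s; then ω_n = ω_d/√(1−ζ²) = 2120 rad/s.
t_s ≈ 3/(ζω_n) = 3/(0.346·2120) = 0.00409 s.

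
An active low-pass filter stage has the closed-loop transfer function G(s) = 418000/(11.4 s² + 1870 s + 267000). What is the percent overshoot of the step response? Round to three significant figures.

Dividing through by 11.4: denominator becomes s² + 164.0 s + 23420.
So ω_n = √23420 = 153 rad/s and ζ = 164.0/(2·153) = 0.536.
%OS = 100 e^{−πζ/√(1−ζ²)} with ζ = 0.536 gives 13.6%.

%OS ≈ 13.6%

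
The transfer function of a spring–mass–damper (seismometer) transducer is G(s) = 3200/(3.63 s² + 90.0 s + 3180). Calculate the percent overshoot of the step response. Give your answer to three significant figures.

Dividing through by 3.63: denominator becomes s² + 24.79 s + 876.0.
So ω_n = √876.0 = 29.6 rad/s and ζ = 24.79/(2·29.6) = 0.419.
%OS = 100·exp(−πζ/√(1−ζ²)) = 23.5%.

%OS ≈ 23.5%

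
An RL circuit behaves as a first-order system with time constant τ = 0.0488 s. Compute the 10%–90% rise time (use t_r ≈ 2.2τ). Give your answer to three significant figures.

t_r ≈ 2.2τ = 0.107 s.

t_r ≈ 0.107 s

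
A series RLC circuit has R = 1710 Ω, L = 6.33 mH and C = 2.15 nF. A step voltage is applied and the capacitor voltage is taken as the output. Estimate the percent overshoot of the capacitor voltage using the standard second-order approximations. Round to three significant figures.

For a series RLC circuit (capacitor voltage as output), ω_n = 1/√(LC) = 1/√(6.33 mH · 2.15 nF) = 271000 rad/s.
ζ = (R/2)·√(C/L) = (1710/2)·√(2.15 nF/6.33 mH) = 0.498.
%OS = 100·exp(−πζ/√(1−ζ²)) = 16.4%.

%OS ≈ 16.4%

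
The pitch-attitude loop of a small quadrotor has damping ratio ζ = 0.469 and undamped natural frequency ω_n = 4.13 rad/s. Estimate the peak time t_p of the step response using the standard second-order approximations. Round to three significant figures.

The damped frequency is ω_d = ω_n√(1−ζ²) = 4.13·√(1−0.220) = 3.65 rad/s.
Peak time t_p = π/ω_d = π/3.65 = 0.861 s.

t_p ≈ 0.861 s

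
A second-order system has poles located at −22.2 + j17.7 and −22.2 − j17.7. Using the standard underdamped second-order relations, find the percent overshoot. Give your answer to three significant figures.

|pole| = ω_n = √(22.2² + 17.7²) = 28.4 rad/s; ζ = cos θ = σ/ω_n = 0.782.
Overshoot: exp(−π·0.782/√(1−0.782²)) = 0.0194, i.e. 1.94%.

%OS ≈ 1.94%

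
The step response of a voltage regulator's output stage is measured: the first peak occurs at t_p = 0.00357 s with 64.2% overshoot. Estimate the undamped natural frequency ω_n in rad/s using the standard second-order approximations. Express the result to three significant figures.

From the overshoot, ζ = −ln(OS)/√(π²+ln²(OS)) = 0.140.
t_p = π/ω_d ⇒ ω_d = 880 rad/s; then ω_n = ω_d/√(1−ζ²) = 889 rad/s.

ω_n ≈ 889 rad/s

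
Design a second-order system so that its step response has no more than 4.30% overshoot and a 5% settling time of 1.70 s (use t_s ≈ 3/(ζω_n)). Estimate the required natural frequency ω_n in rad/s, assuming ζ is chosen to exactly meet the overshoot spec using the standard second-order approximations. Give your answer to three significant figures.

ω_n ≈ 2.49 rad/s

From %OS = 100·exp(−πζ/√(1−ζ²)), invert to get ζ = −ln(OS)/√(π² + ln²(OS)) with OS = 0.0430.
−ln 0.0430 = 3.147, so ζ = 3.147/√(π² + 9.901) = 0.708.
From t_s ≈ 3/(ζω_n): ω_n = 3/(ζ·t_s) = 3/(0.708·1.70) = 2.49 rad/s.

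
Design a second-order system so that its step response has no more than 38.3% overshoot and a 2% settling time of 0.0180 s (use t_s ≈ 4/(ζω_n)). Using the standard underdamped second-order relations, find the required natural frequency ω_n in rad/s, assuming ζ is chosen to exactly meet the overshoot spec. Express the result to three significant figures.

Inverting the overshoot relation: ζ = |ln 0.383|/√(π² + ln²0.383) = 0.292.
From t_s ≈ 4/(ζω_n): ω_n = 4/(ζ·t_s) = 4/(0.292·0.0180) = 761 rad/s.

ω_n ≈ 761 rad/s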